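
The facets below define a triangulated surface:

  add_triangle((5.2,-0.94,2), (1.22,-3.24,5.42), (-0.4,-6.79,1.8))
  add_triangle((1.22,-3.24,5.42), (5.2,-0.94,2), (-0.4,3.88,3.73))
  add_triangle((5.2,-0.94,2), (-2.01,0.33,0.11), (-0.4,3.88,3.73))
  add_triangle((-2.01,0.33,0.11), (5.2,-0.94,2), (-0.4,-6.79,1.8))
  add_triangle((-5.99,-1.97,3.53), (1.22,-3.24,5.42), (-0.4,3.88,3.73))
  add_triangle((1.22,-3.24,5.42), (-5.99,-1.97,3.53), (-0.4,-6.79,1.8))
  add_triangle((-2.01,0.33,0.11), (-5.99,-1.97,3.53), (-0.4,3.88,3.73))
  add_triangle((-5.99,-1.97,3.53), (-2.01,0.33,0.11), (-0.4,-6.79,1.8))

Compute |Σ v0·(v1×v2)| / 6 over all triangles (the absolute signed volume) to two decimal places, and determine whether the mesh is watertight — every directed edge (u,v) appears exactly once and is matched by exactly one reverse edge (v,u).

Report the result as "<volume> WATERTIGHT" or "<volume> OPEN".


128.38 WATERTIGHT

Per-triangle v0·(v1×v2)/6:
  t1: +24.3309
  t2: +26.5010
  t3: -3.0264
  t4: -5.1955
  t5: +37.2880
  t6: +35.1215
  t7: +7.7606
  t8: +5.5950
Σ = +128.3751 → |volume| = 128.38

Directed edges: 24 total, each appears once with its reverse present → watertight.


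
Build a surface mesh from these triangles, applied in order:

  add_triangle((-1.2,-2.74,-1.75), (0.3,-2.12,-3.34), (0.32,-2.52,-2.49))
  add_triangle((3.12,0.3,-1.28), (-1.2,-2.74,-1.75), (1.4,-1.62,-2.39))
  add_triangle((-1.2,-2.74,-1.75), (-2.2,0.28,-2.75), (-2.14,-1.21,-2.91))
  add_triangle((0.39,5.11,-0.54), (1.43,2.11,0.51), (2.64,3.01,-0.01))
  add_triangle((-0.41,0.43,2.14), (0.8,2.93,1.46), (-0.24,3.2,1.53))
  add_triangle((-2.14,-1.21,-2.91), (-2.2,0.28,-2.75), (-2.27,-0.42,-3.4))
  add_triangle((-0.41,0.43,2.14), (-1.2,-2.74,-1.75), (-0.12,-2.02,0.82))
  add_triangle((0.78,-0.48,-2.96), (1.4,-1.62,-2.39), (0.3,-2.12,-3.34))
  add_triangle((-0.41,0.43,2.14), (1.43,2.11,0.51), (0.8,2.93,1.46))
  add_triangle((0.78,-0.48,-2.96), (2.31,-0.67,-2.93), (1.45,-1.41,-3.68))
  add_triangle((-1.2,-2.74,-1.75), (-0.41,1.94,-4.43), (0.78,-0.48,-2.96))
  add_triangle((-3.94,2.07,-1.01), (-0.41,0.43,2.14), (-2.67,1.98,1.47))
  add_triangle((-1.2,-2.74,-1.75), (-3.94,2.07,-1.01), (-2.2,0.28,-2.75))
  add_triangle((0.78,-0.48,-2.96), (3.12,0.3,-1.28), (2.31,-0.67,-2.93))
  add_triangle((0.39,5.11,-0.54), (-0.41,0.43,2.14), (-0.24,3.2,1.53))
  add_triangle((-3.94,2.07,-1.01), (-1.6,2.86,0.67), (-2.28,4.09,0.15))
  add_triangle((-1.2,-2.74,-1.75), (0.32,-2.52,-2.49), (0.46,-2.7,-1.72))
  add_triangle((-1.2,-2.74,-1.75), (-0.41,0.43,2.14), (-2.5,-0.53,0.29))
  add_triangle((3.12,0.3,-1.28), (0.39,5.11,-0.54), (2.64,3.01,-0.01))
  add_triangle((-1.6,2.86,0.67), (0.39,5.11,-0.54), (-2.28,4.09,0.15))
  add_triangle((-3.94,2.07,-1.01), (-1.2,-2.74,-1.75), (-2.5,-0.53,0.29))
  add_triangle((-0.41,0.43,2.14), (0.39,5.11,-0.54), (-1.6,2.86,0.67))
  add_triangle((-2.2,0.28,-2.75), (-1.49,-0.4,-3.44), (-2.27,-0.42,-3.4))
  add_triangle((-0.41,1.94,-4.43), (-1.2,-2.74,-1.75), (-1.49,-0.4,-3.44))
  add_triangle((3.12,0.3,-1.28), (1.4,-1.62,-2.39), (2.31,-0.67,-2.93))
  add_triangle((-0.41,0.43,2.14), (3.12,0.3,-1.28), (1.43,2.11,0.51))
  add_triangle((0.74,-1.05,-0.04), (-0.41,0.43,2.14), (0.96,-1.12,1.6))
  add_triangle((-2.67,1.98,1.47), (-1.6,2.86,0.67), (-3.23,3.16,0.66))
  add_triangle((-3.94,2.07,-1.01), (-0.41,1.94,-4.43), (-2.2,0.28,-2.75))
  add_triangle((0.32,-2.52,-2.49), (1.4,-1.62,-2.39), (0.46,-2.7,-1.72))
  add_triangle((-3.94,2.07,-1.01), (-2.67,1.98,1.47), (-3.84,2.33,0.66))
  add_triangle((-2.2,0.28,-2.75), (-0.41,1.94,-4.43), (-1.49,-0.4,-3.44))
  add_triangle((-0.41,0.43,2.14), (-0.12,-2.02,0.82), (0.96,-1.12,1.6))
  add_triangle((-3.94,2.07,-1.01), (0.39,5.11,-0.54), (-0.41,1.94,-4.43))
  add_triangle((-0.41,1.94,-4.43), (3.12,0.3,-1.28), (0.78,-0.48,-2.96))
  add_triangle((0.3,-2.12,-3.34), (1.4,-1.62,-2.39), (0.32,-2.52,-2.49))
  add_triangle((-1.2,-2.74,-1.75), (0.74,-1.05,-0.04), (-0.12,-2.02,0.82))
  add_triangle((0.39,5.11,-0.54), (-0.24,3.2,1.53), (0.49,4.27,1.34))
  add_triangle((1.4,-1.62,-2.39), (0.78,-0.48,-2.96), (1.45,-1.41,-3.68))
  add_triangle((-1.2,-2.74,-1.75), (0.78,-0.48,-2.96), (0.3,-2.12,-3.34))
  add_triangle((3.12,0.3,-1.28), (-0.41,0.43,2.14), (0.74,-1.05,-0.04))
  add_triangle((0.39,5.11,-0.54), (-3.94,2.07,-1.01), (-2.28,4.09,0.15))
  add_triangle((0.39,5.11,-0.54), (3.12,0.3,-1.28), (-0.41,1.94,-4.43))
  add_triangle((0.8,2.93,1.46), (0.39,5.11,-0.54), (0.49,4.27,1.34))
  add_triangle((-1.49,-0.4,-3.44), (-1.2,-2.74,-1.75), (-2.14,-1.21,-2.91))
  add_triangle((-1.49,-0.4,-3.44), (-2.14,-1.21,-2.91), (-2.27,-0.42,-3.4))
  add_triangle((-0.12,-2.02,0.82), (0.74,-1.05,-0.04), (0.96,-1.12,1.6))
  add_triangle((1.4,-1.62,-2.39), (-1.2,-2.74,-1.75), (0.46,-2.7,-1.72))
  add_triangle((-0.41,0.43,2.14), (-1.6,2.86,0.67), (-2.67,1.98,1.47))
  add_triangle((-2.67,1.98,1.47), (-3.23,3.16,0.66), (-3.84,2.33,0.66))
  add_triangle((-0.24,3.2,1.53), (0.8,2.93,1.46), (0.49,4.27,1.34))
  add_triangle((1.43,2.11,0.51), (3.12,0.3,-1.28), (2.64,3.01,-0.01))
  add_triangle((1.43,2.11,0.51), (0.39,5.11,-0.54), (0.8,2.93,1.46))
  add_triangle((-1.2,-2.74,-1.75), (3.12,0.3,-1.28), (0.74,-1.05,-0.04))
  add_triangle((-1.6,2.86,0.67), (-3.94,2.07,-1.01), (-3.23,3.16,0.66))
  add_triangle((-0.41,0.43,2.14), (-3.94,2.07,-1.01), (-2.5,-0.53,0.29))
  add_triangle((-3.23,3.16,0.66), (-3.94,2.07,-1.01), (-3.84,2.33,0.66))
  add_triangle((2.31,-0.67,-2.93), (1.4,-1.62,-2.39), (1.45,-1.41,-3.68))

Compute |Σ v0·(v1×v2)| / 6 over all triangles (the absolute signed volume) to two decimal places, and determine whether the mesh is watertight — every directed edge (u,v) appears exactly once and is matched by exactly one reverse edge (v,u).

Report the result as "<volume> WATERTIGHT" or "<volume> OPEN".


Per-triangle v0·(v1×v2)/6:
  t1: +0.7972
  t2: +0.4321
  t3: +0.1134
  t4: +1.1717
  t5: +1.0640
  t6: +0.2447
  t7: +1.2279
  t8: +0.9525
  t9: +0.6636
  t10: +0.5708
  t11: +4.0899
  t12: +0.5474
  t13: +4.0087
  t14: +0.6526
  t15: -0.1967
  t16: +1.0774
  t17: +0.6633
  t18: +1.7602
  t19: +3.3751
  t20: +1.2448
  t21: +3.8063
  t22: +3.0176
  t23: +0.2884
  t24: +1.5720
  t25: +0.9664
  t26: +1.7548
  t27: -0.0942
  t28: +0.7610
  t29: +4.9630
  t30: +0.5143
  t31: -0.1811
  t32: +1.9389
  t33: +0.9679
  t34: +14.3696
  t35: +4.0444
  t36: +0.6144
  t37: +0.9360
  t38: +0.9998
  t39: -0.0170
  t40: +0.5905
  t41: +1.2139
  t42: +3.7788
  t43: +11.7376
  t44: +0.6320
  t45: +1.0582
  t46: +0.3860
  t47: +0.4705
  t48: -1.0209
  t49: +1.4374
  t50: +0.7525
  t51: +0.4071
  t52: +0.4711
  t53: +1.5527
  t54: +1.6670
  t55: +0.9355
  t56: +2.8489
  t57: +1.2744
  t58: +0.6264
Σ = +96.5025 → |volume| = 96.50

Directed edges: 174 total, each appears once with its reverse present → watertight.

96.50 WATERTIGHT


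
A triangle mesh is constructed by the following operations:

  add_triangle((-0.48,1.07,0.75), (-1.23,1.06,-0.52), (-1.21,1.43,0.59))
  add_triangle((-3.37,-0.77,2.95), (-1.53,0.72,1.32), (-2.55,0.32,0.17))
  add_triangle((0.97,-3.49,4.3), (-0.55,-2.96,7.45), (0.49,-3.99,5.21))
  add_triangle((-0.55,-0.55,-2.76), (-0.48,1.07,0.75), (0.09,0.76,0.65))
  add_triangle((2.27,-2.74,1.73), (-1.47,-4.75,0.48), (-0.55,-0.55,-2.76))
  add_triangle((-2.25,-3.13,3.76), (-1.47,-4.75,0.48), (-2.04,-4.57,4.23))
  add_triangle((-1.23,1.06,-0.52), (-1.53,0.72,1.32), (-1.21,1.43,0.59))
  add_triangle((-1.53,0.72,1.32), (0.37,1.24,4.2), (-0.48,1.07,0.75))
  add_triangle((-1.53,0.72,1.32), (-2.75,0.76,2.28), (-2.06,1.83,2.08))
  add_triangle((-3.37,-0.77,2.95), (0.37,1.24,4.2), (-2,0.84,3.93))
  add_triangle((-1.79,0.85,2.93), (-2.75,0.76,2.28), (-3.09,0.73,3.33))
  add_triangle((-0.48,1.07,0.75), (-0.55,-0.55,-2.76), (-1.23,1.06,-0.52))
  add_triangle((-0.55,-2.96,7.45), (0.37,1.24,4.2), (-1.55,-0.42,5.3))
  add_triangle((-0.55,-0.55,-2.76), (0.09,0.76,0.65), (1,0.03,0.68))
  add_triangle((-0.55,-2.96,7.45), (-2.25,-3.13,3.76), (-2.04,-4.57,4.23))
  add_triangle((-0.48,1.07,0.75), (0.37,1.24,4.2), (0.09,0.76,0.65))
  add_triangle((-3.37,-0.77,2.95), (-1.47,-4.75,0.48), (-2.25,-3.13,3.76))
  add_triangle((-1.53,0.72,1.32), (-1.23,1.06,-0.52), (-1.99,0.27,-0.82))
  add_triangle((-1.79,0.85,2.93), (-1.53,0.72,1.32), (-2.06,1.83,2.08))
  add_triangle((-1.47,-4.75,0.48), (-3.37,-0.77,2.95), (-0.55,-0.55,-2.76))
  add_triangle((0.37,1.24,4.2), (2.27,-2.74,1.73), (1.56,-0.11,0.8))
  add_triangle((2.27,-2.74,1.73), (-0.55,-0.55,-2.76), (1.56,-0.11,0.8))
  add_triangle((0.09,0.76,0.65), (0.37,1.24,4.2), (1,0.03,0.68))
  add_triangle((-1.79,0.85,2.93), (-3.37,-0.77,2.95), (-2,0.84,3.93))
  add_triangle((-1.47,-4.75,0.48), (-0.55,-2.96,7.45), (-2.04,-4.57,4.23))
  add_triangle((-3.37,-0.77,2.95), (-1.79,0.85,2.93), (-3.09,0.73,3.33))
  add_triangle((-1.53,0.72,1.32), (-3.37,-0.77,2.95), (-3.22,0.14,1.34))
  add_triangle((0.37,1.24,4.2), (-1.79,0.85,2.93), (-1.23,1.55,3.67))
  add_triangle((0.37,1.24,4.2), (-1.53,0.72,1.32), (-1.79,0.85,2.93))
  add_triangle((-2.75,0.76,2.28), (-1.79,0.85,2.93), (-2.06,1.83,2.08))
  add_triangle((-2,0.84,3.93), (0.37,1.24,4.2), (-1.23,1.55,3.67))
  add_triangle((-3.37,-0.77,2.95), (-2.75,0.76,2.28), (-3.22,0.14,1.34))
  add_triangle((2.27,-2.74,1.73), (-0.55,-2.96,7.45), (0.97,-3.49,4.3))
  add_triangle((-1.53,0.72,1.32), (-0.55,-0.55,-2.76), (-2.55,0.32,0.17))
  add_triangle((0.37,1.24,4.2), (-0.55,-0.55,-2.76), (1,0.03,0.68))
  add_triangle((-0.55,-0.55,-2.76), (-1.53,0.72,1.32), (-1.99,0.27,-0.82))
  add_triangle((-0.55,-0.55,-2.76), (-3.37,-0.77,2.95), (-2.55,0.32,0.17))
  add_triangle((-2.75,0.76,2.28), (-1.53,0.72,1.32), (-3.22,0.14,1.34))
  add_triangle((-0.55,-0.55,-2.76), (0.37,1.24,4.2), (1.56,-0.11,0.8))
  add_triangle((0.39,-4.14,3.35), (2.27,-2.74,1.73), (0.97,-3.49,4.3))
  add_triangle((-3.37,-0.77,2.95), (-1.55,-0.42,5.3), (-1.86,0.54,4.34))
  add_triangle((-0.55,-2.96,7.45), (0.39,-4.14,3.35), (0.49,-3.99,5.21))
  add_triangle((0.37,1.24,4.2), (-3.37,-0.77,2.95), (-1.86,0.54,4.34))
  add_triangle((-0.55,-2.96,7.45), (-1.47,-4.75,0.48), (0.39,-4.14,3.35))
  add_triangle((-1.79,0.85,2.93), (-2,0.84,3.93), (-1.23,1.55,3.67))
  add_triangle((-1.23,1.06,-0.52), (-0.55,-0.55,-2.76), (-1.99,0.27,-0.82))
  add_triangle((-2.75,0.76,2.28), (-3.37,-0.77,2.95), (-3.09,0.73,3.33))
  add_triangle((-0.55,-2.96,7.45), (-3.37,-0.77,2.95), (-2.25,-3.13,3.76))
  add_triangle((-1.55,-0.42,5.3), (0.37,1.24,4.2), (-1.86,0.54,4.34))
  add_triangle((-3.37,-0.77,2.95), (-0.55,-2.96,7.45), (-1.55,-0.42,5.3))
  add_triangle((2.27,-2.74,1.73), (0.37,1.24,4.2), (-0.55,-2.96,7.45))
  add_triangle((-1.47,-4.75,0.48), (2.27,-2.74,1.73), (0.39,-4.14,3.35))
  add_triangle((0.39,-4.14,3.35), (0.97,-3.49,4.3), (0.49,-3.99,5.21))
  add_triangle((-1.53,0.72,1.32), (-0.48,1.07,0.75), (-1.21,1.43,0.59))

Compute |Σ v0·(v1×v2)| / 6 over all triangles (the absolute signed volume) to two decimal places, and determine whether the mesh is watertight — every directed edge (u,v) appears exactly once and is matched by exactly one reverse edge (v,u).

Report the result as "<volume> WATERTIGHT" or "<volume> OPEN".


Per-triangle v0·(v1×v2)/6:
  t1: +0.0726
  t2: +1.2291
  t3: +1.1345
  t4: +0.1658
  t5: +6.5130
  t6: +2.1166
  t7: +0.2913
  t8: +0.8516
  t9: +0.0209
  t10: +1.8812
  t11: +0.2072
  t12: +0.1400
  t13: +5.6084
  t14: +0.2488
  t15: +3.5664
  t16: +0.2366
  t17: +5.6243
  t18: +0.5800
  t19: -0.3035
  t20: +7.8441
  t21: +2.8763
  t22: +1.7488
  t23: +0.3778
  t24: +0.5481
  t25: +4.6341
  t26: +0.6574
  t27: -0.8788
  t28: -0.6851
  t29: +0.4909
  t30: +0.7749
  t31: +1.1144
  t32: +1.0905
  t33: +2.0226
  t34: +0.3071
  t35: -0.1376
  t36: -0.0265
  t37: +2.1349
  t38: +0.1634
  t39: +0.2018
  t40: +2.2645
  t41: +2.2375
  t42: +1.5312
  t43: -0.6920
  t44: +8.6114
  t45: +0.2433
  t46: +0.7532
  t47: +0.5901
  t48: +7.3884
  t49: +2.0687
  t50: +6.0196
  t51: +10.3930
  t52: +5.3139
  t53: +0.7604
  t54: +0.1714
Σ = +103.0986 → |volume| = 103.10

Directed edges: 162 total, each appears once with its reverse present → watertight.

103.10 WATERTIGHT


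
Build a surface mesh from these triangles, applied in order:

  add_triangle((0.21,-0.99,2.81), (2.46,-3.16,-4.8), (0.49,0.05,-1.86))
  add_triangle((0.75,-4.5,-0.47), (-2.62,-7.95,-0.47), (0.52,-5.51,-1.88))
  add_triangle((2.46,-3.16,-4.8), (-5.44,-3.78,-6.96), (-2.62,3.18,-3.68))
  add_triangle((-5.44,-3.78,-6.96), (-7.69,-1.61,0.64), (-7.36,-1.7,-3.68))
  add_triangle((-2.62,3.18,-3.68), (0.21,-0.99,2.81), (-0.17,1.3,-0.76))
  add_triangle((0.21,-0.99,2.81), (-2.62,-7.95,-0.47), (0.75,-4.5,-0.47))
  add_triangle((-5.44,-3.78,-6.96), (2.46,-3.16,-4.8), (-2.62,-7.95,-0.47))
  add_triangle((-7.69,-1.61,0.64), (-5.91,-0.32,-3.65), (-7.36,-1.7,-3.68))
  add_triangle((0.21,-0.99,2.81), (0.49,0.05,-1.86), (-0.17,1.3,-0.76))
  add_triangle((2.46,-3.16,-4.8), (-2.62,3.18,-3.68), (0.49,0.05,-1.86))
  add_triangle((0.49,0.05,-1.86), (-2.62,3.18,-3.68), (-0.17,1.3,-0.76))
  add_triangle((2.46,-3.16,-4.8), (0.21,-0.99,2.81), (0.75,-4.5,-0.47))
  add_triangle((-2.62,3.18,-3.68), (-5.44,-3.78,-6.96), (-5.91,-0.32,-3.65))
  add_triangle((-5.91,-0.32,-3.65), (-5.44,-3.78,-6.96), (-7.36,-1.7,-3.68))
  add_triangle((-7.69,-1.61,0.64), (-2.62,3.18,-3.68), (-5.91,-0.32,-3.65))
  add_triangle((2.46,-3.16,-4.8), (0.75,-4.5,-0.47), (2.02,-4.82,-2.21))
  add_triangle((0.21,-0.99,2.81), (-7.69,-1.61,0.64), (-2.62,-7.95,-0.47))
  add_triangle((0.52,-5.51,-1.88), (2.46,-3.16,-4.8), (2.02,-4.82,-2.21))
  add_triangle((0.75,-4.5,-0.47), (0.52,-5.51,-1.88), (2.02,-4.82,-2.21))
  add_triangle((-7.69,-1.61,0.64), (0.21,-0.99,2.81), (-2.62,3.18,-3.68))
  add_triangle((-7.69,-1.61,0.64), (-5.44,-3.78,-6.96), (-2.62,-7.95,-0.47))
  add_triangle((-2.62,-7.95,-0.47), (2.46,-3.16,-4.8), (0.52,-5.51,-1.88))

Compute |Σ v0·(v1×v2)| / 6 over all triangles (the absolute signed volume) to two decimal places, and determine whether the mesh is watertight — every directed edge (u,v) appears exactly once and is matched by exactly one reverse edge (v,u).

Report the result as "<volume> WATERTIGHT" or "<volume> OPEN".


292.89 WATERTIGHT

Per-triangle v0·(v1×v2)/6:
  t1: +0.6300
  t2: +3.9674
  t3: +37.4795
  t4: +13.0186
  t5: +1.0338
  t6: +8.6322
  t7: +56.8905
  t8: +5.8913
  t9: +0.2720
  t10: +2.5180
  t11: +1.0702
  t12: +4.3753
  t13: +18.8590
  t14: +7.5869
  t15: +15.2098
  t16: -1.6043
  t17: +27.7339
  t18: +4.2269
  t19: +1.7002
  t20: +8.3461
  t21: +67.9899
  t22: +7.0672
Σ = +292.8944 → |volume| = 292.89

Directed edges: 66 total, each appears once with its reverse present → watertight.


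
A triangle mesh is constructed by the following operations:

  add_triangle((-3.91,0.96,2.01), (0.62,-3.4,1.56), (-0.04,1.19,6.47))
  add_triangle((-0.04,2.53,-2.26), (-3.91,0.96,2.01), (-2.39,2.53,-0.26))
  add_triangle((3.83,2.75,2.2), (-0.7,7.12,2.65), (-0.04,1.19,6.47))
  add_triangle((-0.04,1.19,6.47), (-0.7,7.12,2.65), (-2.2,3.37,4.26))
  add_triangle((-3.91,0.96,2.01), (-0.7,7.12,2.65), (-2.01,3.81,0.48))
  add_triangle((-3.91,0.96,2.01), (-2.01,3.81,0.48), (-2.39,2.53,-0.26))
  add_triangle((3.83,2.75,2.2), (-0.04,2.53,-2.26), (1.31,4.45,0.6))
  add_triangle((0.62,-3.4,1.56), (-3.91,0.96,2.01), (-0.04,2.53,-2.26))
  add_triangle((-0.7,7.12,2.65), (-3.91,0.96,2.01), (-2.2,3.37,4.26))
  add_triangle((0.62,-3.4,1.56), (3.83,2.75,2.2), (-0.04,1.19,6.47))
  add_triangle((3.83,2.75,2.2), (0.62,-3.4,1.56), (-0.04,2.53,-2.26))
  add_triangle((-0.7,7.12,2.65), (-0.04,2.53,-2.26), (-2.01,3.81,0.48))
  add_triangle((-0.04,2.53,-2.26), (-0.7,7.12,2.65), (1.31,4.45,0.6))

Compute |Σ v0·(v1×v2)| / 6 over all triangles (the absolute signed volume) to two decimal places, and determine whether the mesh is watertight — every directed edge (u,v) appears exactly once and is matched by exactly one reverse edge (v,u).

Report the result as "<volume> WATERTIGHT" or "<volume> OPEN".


Per-triangle v0·(v1×v2)/6:
  t1: +15.0949
  t2: +0.4431
  t3: +29.2189
  t4: +13.6397
  t5: +7.4547
  t6: +2.5167
  t7: +4.7623
  t8: +1.7413
  t9: +9.9446
  t10: +16.8736
  t11: +3.5245
  t12: +6.4458
  t13: +6.3776
Σ = +118.0377 → |volume| = 118.04

Directed edges: 39 total; 9 unmatched, e.g. (-0.04,1.19,6.47)→(-3.91,0.96,2.01) → open.

118.04 OPEN


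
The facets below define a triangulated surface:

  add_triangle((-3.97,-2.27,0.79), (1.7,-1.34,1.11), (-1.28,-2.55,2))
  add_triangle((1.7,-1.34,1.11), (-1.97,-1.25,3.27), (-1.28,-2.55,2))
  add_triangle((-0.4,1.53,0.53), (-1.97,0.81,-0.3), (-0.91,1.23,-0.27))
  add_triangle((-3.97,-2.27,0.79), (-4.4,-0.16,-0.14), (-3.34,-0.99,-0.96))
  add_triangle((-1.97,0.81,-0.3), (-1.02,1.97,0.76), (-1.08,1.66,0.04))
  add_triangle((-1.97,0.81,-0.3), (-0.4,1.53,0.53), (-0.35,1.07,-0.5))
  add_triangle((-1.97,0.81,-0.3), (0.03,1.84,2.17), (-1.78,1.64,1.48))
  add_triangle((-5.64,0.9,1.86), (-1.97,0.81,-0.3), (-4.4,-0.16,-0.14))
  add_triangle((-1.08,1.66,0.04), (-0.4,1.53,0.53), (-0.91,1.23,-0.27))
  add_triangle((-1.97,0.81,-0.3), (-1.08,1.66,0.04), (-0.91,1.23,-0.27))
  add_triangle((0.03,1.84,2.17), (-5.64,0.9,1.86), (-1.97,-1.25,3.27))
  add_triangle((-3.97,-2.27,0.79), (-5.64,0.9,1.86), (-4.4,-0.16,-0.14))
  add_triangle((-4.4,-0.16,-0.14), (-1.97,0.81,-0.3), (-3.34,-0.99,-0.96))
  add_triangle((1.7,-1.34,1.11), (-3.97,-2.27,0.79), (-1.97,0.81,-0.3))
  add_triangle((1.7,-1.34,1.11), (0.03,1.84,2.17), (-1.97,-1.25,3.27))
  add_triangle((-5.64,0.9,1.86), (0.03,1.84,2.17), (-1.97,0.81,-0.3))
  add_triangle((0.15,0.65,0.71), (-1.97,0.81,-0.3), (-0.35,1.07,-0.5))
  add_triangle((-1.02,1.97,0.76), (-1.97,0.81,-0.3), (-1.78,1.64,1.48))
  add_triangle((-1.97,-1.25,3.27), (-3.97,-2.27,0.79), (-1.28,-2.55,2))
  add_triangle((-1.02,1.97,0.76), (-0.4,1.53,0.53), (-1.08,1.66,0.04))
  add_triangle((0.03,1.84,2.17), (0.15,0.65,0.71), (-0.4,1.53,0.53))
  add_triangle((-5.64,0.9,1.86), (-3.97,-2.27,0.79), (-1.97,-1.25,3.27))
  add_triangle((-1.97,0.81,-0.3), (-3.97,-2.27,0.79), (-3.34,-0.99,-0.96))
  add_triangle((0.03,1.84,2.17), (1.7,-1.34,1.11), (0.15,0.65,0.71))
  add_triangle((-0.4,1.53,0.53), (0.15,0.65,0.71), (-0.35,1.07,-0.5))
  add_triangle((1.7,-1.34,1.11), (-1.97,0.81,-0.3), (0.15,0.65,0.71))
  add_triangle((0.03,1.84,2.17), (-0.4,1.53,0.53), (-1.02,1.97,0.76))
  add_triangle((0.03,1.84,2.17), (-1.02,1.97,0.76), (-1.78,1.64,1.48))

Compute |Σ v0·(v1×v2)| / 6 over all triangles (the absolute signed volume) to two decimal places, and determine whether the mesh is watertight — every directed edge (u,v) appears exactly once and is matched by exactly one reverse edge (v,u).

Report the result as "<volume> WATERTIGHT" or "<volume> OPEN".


36.00 WATERTIGHT

Per-triangle v0·(v1×v2)/6:
  t1: +0.9277
  t2: +2.3424
  t3: -0.2250
  t4: +1.9144
  t5: +0.2613
  t6: +0.3800
  t7: -0.4193
  t8: +1.5109
  t9: +0.0344
  t10: +0.1099
  t11: +7.7494
  t12: +3.9217
  t13: +0.7031
  t14: -0.7970
  t15: +4.1136
  t16: +2.6625
  t17: -0.3133
  t18: +0.6186
  t19: +3.3195
  t20: +0.0817
  t21: +0.0619
  t22: +7.9152
  t23: -1.6604
  t24: +0.1449
  t25: +0.0623
  t26: -0.3435
  t27: +0.2075
  t28: +0.7197
Σ = +36.0039 → |volume| = 36.00

Directed edges: 84 total, each appears once with its reverse present → watertight.


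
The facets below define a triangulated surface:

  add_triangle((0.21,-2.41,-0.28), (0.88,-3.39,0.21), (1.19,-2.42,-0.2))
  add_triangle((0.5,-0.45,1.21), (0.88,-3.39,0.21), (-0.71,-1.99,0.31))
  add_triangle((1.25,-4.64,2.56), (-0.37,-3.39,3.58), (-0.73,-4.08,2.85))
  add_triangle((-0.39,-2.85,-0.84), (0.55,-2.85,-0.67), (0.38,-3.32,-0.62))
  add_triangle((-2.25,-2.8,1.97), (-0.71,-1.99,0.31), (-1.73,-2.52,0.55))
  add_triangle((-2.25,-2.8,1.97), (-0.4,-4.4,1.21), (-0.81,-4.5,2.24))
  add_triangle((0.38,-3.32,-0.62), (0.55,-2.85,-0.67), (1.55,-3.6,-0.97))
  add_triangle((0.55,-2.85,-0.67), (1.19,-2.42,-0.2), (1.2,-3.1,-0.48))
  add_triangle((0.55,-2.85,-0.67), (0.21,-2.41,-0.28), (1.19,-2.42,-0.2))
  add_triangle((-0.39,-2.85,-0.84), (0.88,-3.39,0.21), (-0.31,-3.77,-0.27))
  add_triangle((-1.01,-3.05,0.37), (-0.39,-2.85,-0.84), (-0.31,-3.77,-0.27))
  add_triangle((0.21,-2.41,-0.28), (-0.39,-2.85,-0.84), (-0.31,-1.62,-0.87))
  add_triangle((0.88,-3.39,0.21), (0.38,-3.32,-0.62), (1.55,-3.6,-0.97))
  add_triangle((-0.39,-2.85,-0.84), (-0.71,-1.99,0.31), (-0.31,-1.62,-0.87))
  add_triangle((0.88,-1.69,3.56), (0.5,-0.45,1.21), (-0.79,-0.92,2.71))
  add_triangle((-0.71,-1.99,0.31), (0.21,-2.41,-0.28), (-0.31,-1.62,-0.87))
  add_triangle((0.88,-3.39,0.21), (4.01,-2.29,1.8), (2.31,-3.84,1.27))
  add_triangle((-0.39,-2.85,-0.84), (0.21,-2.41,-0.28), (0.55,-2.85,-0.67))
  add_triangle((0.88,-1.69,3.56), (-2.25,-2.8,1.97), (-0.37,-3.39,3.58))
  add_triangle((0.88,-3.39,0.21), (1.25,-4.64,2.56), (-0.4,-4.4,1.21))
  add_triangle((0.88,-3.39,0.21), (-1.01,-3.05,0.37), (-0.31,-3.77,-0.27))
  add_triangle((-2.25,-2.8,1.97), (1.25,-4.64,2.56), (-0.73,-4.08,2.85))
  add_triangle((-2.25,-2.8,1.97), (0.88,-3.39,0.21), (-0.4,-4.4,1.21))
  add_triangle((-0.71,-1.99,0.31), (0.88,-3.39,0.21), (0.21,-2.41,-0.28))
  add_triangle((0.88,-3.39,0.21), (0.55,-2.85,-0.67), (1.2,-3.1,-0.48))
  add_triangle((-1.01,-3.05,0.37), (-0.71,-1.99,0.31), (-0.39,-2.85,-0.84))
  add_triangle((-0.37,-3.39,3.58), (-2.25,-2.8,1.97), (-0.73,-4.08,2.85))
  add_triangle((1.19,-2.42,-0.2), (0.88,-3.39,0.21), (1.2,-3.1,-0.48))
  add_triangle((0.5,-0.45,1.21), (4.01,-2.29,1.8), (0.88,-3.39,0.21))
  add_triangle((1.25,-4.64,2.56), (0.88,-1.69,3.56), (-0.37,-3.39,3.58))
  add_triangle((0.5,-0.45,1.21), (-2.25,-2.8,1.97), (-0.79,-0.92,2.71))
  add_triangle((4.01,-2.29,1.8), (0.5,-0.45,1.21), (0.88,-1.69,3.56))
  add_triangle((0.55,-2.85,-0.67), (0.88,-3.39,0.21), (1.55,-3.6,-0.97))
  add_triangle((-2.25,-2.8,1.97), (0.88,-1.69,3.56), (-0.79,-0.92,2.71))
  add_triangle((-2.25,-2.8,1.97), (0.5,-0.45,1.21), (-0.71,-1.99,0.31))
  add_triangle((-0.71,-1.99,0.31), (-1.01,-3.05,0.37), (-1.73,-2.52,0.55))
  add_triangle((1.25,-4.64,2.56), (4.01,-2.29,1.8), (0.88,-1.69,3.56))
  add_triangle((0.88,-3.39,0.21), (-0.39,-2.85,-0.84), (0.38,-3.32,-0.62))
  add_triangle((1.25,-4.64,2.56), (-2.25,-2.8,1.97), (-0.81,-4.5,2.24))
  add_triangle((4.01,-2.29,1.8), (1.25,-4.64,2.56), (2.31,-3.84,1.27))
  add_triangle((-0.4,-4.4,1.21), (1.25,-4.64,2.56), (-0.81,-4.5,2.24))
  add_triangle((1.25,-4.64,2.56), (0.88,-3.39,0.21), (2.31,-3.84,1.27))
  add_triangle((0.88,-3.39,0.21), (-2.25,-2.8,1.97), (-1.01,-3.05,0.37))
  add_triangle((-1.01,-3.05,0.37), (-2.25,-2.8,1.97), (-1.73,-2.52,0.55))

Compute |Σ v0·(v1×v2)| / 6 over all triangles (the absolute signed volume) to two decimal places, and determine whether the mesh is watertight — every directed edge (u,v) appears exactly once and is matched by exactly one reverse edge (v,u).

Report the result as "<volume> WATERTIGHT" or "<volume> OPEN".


27.92 WATERTIGHT

Per-triangle v0·(v1×v2)/6:
  t1: -0.2184
  t2: -0.8597
  t3: +1.8240
  t4: +0.0927
  t5: -0.3574
  t6: +1.1142
  t7: +0.0499
  t8: -0.0200
  t9: -0.1431
  t10: +0.4187
  t11: +0.3609
  t12: +0.0826
  t13: +0.6119
  t14: +0.1192
  t15: +0.1514
  t16: -0.3400
  t17: +0.7615
  t18: -0.1485
  t19: +1.3567
  t20: +2.0043
  t21: +0.6444
  t22: +0.7902
  t23: +0.0113
  t24: -0.3414
  t25: +0.2611
  t26: +0.0114
  t27: +1.4437
  t28: +0.1352
  t29: -1.9223
  t30: +3.1691
  t31: -0.8505
  t32: +0.4343
  t33: -0.4223
  t34: +2.2104
  t35: -0.8090
  t36: -0.0249
  t37: +6.7185
  t38: +0.2503
  t39: +1.2289
  t40: +2.7560
  t41: +1.6066
  t42: +1.6596
  t43: +1.5243
  t44: +0.5779
Σ = +27.9239 → |volume| = 27.92

Directed edges: 132 total, each appears once with its reverse present → watertight.


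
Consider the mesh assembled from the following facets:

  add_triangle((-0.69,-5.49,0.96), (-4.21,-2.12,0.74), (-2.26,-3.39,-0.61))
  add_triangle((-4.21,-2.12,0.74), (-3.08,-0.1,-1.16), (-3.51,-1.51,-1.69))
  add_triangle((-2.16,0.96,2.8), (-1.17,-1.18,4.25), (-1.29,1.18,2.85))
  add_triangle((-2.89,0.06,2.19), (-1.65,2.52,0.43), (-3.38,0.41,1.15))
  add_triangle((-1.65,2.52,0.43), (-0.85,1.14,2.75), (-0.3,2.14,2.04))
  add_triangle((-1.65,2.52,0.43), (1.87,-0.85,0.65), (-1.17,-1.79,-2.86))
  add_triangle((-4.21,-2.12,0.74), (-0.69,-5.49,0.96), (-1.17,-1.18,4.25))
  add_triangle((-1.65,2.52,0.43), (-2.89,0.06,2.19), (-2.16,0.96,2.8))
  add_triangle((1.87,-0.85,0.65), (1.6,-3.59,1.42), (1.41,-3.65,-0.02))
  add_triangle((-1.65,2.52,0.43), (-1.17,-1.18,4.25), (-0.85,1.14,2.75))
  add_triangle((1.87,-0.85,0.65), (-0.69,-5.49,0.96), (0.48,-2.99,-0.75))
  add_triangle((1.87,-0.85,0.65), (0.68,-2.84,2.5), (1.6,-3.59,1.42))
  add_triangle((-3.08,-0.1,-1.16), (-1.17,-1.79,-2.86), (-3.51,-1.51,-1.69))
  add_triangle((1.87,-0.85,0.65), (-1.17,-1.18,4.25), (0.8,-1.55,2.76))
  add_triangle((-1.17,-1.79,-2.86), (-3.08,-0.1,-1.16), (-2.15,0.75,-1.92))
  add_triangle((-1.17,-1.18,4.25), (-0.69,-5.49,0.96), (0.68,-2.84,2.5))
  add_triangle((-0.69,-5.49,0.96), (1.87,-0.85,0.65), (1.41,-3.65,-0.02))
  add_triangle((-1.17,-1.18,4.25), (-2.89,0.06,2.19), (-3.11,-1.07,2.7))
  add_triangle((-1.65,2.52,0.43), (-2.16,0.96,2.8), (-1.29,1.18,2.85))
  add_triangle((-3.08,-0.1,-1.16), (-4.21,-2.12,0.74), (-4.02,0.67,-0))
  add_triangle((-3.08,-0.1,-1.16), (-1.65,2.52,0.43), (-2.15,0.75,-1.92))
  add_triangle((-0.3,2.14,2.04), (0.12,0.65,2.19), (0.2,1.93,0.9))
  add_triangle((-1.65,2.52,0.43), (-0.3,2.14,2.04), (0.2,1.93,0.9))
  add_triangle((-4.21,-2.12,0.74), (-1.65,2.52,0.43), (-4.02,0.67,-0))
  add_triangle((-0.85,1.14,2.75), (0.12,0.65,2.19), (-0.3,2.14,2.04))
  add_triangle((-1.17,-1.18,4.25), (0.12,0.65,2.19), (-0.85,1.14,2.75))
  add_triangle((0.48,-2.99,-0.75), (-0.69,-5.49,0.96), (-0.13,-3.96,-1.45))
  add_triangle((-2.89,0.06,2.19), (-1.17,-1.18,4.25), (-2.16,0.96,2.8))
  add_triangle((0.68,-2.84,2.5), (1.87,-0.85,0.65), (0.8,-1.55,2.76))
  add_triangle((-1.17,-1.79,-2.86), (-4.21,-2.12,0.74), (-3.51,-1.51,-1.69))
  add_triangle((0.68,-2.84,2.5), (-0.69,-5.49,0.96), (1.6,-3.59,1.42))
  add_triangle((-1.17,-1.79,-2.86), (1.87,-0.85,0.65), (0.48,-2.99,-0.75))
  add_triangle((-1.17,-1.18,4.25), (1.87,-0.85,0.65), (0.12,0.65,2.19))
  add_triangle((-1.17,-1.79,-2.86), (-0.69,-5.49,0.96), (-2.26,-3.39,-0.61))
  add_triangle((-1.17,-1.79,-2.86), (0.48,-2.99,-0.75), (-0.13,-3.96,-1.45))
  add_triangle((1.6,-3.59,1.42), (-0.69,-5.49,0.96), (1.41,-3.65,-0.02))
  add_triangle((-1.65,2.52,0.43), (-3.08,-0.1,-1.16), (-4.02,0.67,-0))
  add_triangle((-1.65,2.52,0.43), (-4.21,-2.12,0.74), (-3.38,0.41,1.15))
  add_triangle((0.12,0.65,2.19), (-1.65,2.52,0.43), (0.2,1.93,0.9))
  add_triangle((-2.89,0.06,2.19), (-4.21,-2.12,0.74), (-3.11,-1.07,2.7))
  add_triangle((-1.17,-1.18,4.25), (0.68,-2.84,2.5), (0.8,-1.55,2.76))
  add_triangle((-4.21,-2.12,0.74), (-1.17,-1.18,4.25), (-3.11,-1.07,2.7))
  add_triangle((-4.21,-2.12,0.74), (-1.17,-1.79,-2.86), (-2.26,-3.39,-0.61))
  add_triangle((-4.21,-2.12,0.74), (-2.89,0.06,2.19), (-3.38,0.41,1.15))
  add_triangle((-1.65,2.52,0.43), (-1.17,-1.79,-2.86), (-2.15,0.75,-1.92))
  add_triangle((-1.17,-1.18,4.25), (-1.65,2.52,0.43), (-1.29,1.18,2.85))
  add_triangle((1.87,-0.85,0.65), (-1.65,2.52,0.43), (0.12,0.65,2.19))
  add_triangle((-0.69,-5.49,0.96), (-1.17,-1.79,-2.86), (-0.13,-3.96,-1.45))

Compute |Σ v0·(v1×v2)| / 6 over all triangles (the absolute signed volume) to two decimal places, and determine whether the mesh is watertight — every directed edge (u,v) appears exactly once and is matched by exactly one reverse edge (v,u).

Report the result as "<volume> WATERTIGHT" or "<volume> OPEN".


Per-triangle v0·(v1×v2)/6:
  t1: +4.9598
  t2: +2.0413
  t3: +1.3178
  t4: +1.5555
  t5: +1.2548
  t6: +0.6272
  t7: +14.2457
  t8: +1.7543
  t9: +1.2653
  t10: +1.8914
  t11: +2.6949
  t12: +1.3382
  t13: +1.4028
  t14: +0.3977
  t15: +2.0167
  t16: +5.7095
  t17: -2.0479
  t18: +1.6389
  t19: +1.1308
  t20: +2.4971
  t21: +1.9092
  t22: +0.3343
  t23: +0.7657
  t24: +1.9260
  t25: +0.5118
  t26: +1.0575
  t27: +1.2494
  t28: +2.1573
  t29: +1.1208
  t30: +2.4977
  t31: +3.0084
  t32: +1.4559
  t33: +2.1687
  t34: +4.2844
  t35: +0.5883
  t36: +2.5901
  t37: +1.5681
  t38: +1.0996
  t39: -1.1473
  t40: +1.7040
  t41: +1.6114
  t42: +2.3005
  t43: +3.9954
  t44: +1.9016
  t45: -0.2346
  t46: -1.1938
  t47: +0.9647
  t48: +2.9201
Σ = +90.8069 → |volume| = 90.81

Directed edges: 144 total, each appears once with its reverse present → watertight.

90.81 WATERTIGHT


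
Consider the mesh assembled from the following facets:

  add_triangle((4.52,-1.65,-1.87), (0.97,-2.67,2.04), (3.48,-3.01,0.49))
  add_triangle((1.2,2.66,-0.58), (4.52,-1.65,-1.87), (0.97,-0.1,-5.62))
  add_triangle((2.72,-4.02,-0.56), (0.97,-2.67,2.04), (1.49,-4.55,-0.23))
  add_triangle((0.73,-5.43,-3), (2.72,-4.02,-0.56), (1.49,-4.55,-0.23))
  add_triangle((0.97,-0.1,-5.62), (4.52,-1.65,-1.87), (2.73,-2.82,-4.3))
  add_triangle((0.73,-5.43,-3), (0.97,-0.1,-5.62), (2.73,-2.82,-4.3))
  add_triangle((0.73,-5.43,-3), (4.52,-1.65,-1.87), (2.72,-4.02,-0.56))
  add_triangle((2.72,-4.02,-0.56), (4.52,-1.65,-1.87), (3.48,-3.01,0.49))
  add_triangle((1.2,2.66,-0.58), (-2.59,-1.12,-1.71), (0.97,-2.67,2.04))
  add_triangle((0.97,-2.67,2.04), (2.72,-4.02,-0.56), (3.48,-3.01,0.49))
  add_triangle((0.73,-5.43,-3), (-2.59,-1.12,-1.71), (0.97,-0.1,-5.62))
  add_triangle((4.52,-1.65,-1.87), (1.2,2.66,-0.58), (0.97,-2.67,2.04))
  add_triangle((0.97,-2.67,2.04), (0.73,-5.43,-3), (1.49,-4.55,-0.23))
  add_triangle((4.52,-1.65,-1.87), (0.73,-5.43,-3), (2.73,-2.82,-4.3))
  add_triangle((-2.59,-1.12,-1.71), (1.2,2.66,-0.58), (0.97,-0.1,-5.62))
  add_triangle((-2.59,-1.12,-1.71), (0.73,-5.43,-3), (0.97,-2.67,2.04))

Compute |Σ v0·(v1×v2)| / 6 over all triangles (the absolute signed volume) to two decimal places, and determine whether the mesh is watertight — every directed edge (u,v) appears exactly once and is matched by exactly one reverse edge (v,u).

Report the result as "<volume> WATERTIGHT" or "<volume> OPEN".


Per-triangle v0·(v1×v2)/6:
  t1: -0.1673
  t2: +12.1637
  t3: +2.3408
  t4: +3.1846
  t5: +7.7756
  t6: +9.4656
  t7: +8.3515
  t8: +3.6597
  t9: -0.5366
  t10: +2.8422
  t11: +14.7464
  t12: +5.5519
  t13: +1.5311
  t14: +8.6269
  t15: +6.0938
  t16: +8.1149
Σ = +93.7448 → |volume| = 93.74

Directed edges: 48 total, each appears once with its reverse present → watertight.

93.74 WATERTIGHT


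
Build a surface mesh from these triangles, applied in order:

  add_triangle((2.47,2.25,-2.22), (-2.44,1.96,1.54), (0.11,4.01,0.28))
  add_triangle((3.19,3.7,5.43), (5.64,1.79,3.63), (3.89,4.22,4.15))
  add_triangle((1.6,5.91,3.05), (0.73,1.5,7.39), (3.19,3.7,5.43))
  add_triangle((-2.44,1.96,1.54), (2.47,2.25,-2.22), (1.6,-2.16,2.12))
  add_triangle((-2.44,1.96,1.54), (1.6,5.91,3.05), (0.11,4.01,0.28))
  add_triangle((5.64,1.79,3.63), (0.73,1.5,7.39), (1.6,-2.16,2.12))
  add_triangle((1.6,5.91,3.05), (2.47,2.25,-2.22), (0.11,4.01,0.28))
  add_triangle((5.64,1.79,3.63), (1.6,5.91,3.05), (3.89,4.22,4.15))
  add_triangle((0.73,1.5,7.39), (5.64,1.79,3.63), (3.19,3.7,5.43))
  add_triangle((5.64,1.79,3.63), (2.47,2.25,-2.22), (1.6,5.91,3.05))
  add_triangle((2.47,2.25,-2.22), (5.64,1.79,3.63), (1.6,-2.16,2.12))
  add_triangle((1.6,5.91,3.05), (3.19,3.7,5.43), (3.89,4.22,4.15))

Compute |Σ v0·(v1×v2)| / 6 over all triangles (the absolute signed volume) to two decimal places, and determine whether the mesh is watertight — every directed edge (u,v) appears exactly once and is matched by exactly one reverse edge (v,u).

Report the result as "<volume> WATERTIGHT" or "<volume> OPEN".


97.54 OPEN

Per-triangle v0·(v1×v2)/6:
  t1: +1.7034
  t2: +5.3173
  t3: +13.1372
  t4: -5.1540
  t5: +5.7439
  t6: +18.6537
  t7: +6.5292
  t8: +2.6909
  t9: +13.4566
  t10: +22.1302
  t11: +8.0514
  t12: +5.2767
Σ = +97.5365 → |volume| = 97.54

Directed edges: 36 total; 4 unmatched, e.g. (1.6,5.91,3.05)→(0.73,1.5,7.39) → open.


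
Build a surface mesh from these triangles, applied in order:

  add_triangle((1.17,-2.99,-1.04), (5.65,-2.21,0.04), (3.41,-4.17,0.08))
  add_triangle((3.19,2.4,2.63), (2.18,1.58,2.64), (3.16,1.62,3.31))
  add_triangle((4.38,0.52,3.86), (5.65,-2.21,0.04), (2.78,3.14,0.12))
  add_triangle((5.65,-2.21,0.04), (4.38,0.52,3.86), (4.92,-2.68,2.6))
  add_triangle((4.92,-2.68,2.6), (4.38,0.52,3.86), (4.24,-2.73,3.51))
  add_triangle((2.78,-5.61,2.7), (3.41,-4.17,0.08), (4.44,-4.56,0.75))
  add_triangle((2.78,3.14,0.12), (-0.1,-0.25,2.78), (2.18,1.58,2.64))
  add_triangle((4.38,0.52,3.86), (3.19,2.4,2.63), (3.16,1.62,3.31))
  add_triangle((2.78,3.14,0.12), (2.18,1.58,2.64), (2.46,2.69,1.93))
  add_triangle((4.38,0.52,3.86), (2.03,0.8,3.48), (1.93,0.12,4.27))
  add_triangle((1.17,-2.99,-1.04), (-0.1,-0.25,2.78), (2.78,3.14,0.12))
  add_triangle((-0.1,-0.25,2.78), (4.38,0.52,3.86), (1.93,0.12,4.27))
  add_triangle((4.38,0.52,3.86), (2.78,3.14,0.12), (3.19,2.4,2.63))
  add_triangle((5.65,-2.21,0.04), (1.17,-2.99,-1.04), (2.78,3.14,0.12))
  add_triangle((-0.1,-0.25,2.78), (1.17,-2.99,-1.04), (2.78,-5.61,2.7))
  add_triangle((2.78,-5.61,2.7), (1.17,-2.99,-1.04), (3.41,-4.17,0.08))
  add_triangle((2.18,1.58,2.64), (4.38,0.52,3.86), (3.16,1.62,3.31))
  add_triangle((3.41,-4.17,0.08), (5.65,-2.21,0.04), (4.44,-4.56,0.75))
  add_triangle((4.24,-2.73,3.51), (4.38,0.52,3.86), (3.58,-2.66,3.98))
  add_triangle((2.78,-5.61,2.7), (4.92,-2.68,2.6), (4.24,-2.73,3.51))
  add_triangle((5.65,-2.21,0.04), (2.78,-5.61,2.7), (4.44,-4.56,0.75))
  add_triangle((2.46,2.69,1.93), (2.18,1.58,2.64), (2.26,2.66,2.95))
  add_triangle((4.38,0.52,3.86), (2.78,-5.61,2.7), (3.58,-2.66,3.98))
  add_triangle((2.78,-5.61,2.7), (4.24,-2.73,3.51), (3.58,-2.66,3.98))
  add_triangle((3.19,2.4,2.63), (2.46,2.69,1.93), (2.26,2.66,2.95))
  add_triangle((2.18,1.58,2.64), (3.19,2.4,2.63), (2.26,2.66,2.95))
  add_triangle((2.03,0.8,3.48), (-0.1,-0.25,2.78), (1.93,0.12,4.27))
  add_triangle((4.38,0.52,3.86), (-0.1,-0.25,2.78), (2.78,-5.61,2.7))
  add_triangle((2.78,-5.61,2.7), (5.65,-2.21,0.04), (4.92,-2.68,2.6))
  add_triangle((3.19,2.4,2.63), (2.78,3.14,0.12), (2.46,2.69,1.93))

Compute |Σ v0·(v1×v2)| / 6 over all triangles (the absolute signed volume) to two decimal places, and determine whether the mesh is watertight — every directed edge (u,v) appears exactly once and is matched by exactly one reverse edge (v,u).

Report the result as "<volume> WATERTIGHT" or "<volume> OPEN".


Per-triangle v0·(v1×v2)/6:
  t1: +2.9329
  t2: +0.3168
  t3: +15.0315
  t4: +8.1187
  t5: +3.5573
  t6: +2.1134
  t7: +0.9766
  t8: +0.9396
  t9: -0.6411
  t10: +1.1831
  t11: -5.6314
  t12: +0.2181
  t13: +3.0661
  t14: +3.9338
  t15: +1.2940
  t16: +3.6758
  t17: +0.1467
  t18: +1.7706
  t19: +2.4577
  t20: +3.8387
  t21: +4.0657
  t22: -0.4598
  t23: -3.0144
  t24: +2.6437
  t25: +0.5350
  t26: +0.4647
  t27: +0.5712
  t28: +12.3934
  t29: +9.0175
  t30: +0.9144
Σ = +76.4304 → |volume| = 76.43

Directed edges: 90 total; 4 unmatched, e.g. (-0.1,-0.25,2.78)→(2.18,1.58,2.64) → open.

76.43 OPEN


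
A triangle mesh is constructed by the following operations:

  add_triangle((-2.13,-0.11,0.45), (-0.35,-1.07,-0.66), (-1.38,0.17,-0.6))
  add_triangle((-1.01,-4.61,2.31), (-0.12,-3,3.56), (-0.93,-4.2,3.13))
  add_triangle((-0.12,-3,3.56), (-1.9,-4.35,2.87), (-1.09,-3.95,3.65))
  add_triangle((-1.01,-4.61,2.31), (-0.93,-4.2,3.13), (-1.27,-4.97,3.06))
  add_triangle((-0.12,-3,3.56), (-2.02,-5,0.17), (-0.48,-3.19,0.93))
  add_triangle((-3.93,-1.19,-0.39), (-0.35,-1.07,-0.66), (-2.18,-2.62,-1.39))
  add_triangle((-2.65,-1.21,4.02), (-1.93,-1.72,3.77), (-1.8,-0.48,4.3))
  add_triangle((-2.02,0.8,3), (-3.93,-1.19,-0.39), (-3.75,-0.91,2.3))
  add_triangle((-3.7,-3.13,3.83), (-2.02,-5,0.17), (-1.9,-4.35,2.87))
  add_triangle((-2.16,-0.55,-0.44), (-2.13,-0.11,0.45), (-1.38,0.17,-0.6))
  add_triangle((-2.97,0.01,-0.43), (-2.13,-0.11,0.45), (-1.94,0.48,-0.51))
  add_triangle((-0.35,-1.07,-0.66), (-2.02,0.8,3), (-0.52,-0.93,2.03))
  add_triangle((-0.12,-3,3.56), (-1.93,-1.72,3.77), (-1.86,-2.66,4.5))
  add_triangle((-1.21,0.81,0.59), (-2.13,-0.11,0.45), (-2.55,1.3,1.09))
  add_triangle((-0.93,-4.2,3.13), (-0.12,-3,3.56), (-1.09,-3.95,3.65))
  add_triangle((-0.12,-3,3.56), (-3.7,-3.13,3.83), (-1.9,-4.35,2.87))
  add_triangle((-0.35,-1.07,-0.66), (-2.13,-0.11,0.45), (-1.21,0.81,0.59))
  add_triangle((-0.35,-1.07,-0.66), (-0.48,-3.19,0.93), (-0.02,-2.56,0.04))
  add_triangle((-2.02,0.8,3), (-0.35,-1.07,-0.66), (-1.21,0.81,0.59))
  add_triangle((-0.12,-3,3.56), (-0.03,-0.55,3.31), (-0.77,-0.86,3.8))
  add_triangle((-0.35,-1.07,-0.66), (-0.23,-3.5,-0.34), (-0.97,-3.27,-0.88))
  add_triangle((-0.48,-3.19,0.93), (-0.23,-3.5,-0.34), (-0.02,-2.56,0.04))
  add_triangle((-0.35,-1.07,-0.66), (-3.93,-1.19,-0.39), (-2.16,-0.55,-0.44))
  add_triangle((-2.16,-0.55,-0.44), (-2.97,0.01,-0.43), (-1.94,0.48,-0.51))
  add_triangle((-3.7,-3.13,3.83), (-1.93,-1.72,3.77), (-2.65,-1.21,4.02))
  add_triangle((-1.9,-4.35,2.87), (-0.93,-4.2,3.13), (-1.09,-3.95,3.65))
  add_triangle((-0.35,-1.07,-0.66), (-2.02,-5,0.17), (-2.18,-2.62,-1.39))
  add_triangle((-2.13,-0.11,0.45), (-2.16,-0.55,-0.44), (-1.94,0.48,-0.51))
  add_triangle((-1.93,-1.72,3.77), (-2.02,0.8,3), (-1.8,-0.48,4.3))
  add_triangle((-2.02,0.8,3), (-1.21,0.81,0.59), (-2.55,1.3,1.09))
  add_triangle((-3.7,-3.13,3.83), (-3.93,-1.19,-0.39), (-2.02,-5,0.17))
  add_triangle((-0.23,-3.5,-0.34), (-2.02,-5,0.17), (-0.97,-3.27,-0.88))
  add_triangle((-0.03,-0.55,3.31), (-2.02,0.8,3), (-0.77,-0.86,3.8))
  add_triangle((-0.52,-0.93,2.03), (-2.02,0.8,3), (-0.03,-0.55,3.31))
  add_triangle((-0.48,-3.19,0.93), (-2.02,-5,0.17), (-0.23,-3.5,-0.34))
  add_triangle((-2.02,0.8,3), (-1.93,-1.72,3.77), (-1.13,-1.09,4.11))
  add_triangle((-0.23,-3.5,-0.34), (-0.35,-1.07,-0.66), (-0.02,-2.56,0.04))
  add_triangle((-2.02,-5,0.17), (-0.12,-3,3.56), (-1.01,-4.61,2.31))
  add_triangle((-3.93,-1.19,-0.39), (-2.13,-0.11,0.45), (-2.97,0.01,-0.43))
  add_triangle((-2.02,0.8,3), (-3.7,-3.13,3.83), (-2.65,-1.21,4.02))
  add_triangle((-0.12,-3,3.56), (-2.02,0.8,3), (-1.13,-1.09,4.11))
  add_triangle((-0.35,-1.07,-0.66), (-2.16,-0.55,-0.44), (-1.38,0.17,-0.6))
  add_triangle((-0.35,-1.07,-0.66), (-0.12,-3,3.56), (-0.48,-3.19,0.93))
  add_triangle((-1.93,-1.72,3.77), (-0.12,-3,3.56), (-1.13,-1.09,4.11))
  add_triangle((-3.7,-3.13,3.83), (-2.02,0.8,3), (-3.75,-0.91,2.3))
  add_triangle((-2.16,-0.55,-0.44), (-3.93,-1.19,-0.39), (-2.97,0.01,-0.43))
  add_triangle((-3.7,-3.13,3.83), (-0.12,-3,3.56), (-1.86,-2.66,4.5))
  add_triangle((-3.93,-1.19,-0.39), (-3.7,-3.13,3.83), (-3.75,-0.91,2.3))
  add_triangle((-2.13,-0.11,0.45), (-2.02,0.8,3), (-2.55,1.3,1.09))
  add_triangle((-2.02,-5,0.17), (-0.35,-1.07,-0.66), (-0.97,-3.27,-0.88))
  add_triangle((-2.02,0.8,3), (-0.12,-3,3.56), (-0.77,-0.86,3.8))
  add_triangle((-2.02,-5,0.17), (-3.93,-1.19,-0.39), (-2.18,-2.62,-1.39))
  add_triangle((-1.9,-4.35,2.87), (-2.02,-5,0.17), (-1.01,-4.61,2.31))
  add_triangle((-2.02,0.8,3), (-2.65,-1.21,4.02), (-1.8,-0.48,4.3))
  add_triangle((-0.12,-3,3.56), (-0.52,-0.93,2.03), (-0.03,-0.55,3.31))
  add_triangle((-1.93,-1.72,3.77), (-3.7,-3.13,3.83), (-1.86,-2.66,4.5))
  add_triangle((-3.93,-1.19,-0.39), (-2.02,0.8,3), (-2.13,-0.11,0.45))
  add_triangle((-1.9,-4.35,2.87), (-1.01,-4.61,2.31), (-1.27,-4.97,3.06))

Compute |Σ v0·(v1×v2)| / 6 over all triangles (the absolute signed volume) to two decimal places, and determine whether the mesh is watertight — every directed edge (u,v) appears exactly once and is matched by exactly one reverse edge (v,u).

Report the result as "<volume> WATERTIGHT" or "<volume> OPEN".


54.59 OPEN

Per-triangle v0·(v1×v2)/6:
  t1: -0.3958
  t2: +0.4388
  t3: -0.1729
  t4: +0.1384
  t5: +1.5830
  t6: +0.0616
  t7: +0.7086
  t8: +1.9980
  t9: +5.0822
  t10: +0.2155
  t11: +0.1645
  t12: -0.9630
  t13: +0.2657
  t14: +0.0008
  t15: +0.4687
  t16: +4.1966
  t17: +0.1025
  t18: -0.2597
  t19: -0.6225
  t20: +0.9662
  t21: +0.1532
  t22: +0.1527
  t23: +0.1851
  t24: +0.0930
  t25: +1.1963
  t26: +0.5192
  t27: +0.7523
  t28: -0.3278
  t29: -0.9977
  t30: +0.1825
  t31: +11.5766
  t32: +0.8437
  t33: +0.7782
  t34: -1.0109
  t35: +1.1199
  t36: +1.5662
  t37: +0.0010
  t38: -0.4970
  t39: +0.4413
  t40: +1.3971
  t41: -0.7445
  t42: +0.2231
  t43: -0.0986
  t44: +1.6819
  t45: +3.7153
  t46: +0.1252
  t47: +2.2998
  t48: +4.1373
  t49: +1.1309
  t50: +0.1358
  t51: +1.3992
  t52: +3.8491
  t53: +2.1896
  t54: +1.2036
  t55: -0.6378
  t56: +1.0488
  t57: +0.5099
  t58: +0.3184
Σ = +54.5892 → |volume| = 54.59

Directed edges: 174 total; 6 unmatched, e.g. (-0.93,-4.2,3.13)→(-1.27,-4.97,3.06) → open.


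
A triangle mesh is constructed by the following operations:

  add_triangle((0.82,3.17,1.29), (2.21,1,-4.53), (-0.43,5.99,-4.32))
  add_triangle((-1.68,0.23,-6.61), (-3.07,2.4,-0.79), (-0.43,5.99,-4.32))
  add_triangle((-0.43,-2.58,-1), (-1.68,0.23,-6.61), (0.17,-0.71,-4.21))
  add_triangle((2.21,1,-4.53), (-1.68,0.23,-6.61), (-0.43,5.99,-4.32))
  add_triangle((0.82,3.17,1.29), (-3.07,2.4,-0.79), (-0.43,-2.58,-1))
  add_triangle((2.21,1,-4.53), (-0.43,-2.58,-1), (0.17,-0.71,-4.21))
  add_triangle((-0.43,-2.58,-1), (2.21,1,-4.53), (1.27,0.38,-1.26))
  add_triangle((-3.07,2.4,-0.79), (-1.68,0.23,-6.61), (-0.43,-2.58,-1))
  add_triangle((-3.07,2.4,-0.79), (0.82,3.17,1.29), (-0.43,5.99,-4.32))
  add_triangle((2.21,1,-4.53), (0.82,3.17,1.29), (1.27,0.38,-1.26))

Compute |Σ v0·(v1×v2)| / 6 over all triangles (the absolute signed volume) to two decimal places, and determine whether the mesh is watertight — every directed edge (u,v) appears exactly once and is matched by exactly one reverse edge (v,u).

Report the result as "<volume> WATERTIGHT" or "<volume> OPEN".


82.77 OPEN

Per-triangle v0·(v1×v2)/6:
  t1: +12.1299
  t2: +20.2046
  t3: +3.7379
  t4: +21.0049
  t5: -0.1243
  t6: +2.8476
  t7: +1.3151
  t8: +8.7247
  t9: +11.3296
  t10: +1.5978
Σ = +82.7679 → |volume| = 82.77

Directed edges: 30 total; 6 unmatched, e.g. (-1.68,0.23,-6.61)→(0.17,-0.71,-4.21) → open.
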